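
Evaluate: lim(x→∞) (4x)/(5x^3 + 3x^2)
This is an ∞/∞ indeterminate form.

Apply L'Hôpital's rule: differentiate numerator and denominator separately.
  f(x) = 4·x   ⇒   f'(x) = 4
  g(x) = 5·x^3 + 3·x^2   ⇒   g'(x) = 15·x^2 + 6·x
  lim(x→∞) f'(x)/g'(x) = lim(x→∞) (4)/(15·x^2 + 6·x)
  = 0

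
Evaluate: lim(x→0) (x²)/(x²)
This is a 0/0 indeterminate form.

Apply L'Hôpital's rule: differentiate numerator and denominator separately.
  f(x) = x^2   ⇒   f'(x) = 2·x
  g(x) = x^2   ⇒   g'(x) = 2·x
  lim(x→0) f'(x)/g'(x) = lim(x→0) (2·x)/(2·x)
  = 1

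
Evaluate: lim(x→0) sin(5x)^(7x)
This is an exponential indeterminate form.

For exponential indeterminate forms, take the natural log:
  Let L = lim(x→0) sin(5x)^(7x)
  Then ln(L) = lim(x→0) [exponent × ln(base)]
  Evaluate using L'Hôpital or standard limits, then exponentiate.
  L = 1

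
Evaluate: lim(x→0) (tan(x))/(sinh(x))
This is a 0/0 indeterminate form.

Apply L'Hôpital's rule: differentiate numerator and denominator separately.
  f(x) = tan(x)   ⇒   f'(x) = tan(x)^2 + 1
  g(x) = sinh(x)   ⇒   g'(x) = cosh(x)
  lim(x→0) f'(x)/g'(x) = lim(x→0) (tan(x)^2 + 1)/(cosh(x))
  = 1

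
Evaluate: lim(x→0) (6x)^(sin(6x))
This is an exponential indeterminate form.

For exponential indeterminate forms, take the natural log:
  Let L = lim(x→0) (6x)^(sin(6x))
  Then ln(L) = lim(x→0) [exponent × ln(base)]
  Evaluate using L'Hôpital or standard limits, then exponentiate.
  L = 1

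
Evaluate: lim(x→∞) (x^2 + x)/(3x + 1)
This is an ∞/∞ indeterminate form.

Apply L'Hôpital's rule: differentiate numerator and denominator separately.
  f(x) = x^2 + x   ⇒   f'(x) = 2·x + 1
  g(x) = 3·x + 1   ⇒   g'(x) = 3
  lim(x→∞) f'(x)/g'(x) = lim(x→∞) (2·x + 1)/(3)
  = ∞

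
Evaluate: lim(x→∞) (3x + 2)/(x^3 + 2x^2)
This is an ∞/∞ indeterminate form.

Apply L'Hôpital's rule: differentiate numerator and denominator separately.
  f(x) = 3·x + 2   ⇒   f'(x) = 3
  g(x) = x^3 + 2·x^2   ⇒   g'(x) = 3·x^2 + 4·x
  lim(x→∞) f'(x)/g'(x) = lim(x→∞) (3)/(3·x^2 + 4·x)
  = 0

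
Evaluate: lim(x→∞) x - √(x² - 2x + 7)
This is an ∞-∞ indeterminate form.

Combine fractions or rationalize to convert ∞-∞ to 0/0 form:
  lim(x→∞) x - √(x² - 2x + 7) = 1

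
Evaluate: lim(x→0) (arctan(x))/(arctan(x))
This is a 0/0 indeterminate form.

Apply L'Hôpital's rule: differentiate numerator and denominator separately.
  f(x) = atan(x)   ⇒   f'(x) = 1/(x^2 + 1)
  g(x) = atan(x)   ⇒   g'(x) = 1/(x^2 + 1)
  lim(x→0) f'(x)/g'(x) = lim(x→0) (1/(x^2 + 1))/(1/(x^2 + 1))
  = 1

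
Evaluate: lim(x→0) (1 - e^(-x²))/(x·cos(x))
This is a 0/0 indeterminate form.

Apply L'Hôpital's rule: differentiate numerator and denominator separately.
  f(x) = 1 - e^(-x^2)   ⇒   f'(x) = 2·x·e^(-x^2)
  g(x) = x·cos(x)   ⇒   g'(x) = -x·sin(x) + cos(x)
  lim(x→0) f'(x)/g'(x) = lim(x→0) (2·x·e^(-x^2))/(-x·sin(x) + cos(x))
  = 0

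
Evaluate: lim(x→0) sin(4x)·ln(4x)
This is a 0·∞ indeterminate form.

Rewrite 0·∞ as a quotient (0/0 or ∞/∞ form), then apply L'Hôpital's rule:
  lim(x→0) sin(4x)·ln(4x) = 0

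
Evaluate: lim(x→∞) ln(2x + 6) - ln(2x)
This is an ∞-∞ indeterminate form.

Combine fractions or rationalize to convert ∞-∞ to 0/0 form:
  lim(x→∞) ln(2x + 6) - ln(2x) = 0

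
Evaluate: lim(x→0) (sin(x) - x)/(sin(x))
This is a 0/0 indeterminate form.

Apply L'Hôpital's rule: differentiate numerator and denominator separately.
  f(x) = -x + sin(x)   ⇒   f'(x) = cos(x) - 1
  g(x) = sin(x)   ⇒   g'(x) = cos(x)
  lim(x→0) f'(x)/g'(x) = lim(x→0) (cos(x) - 1)/(cos(x))
  = 0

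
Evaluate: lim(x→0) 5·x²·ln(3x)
This is a 0·∞ indeterminate form.

Rewrite 0·∞ as a quotient (0/0 or ∞/∞ form), then apply L'Hôpital's rule:
  lim(x→0) 5·x²·ln(3x) = 0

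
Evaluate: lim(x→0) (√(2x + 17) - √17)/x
This is a standard limit.

Factor or rationalize the expression:
  lim(x→0) (√(2x + 17) - √17)/x = sqrt(17)/17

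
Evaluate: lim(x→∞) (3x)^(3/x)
This is an exponential indeterminate form.

For exponential indeterminate forms, take the natural log:
  Let L = lim(x→∞) (3x)^(3/x)
  Then ln(L) = lim(x→∞) [exponent × ln(base)]
  Evaluate using L'Hôpital or standard limits, then exponentiate.
  L = 1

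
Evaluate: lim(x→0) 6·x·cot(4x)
This is a 0·∞ indeterminate form.

Rewrite 0·∞ as a quotient (0/0 or ∞/∞ form), then apply L'Hôpital's rule:
  lim(x→0) 6·x·cot(4x) = 3/2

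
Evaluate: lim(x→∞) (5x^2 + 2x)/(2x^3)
This is an ∞/∞ indeterminate form.

Apply L'Hôpital's rule: differentiate numerator and denominator separately.
  f(x) = 5·x^2 + 2·x   ⇒   f'(x) = 10·x + 2
  g(x) = 2·x^3   ⇒   g'(x) = 6·x^2
  lim(x→∞) f'(x)/g'(x) = lim(x→∞) (10·x + 2)/(6·x^2)
  = 0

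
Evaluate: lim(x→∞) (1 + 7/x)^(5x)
This is an exponential indeterminate form.

For exponential indeterminate forms, take the natural log:
  Let L = lim(x→∞) (1 + 7/x)^(5x)
  Then ln(L) = lim(x→∞) [exponent × ln(base)]
  Evaluate using L'Hôpital or standard limits, then exponentiate.
  L = e^(35)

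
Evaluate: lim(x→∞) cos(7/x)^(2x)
This is an exponential indeterminate form.

For exponential indeterminate forms, take the natural log:
  Let L = lim(x→∞) cos(7/x)^(2x)
  Then ln(L) = lim(x→∞) [exponent × ln(base)]
  Evaluate using L'Hôpital or standard limits, then exponentiate.
  L = 1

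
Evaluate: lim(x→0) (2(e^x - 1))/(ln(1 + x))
This is a 0/0 indeterminate form.

Apply L'Hôpital's rule: differentiate numerator and denominator separately.
  f(x) = 2·e^(x) - 2   ⇒   f'(x) = 2·e^(x)
  g(x) = ln(x + 1)   ⇒   g'(x) = 1/(x + 1)
  lim(x→0) f'(x)/g'(x) = lim(x→0) (2·e^(x))/(1/(x + 1))
  = 2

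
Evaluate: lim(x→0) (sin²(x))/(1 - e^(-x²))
This is a 0/0 indeterminate form.

Apply L'Hôpital's rule: differentiate numerator and denominator separately.
  f(x) = sin(x)^2   ⇒   f'(x) = 2·sin(x)·cos(x)
  g(x) = 1 - e^(-x^2)   ⇒   g'(x) = 2·x·e^(-x^2)
  lim(x→0) f'(x)/g'(x) = lim(x→0) (2·sin(x)·cos(x))/(2·x·e^(-x^2))
  = 1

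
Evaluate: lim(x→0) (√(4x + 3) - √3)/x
This is a standard limit.

Factor or rationalize the expression:
  lim(x→0) (√(4x + 3) - √3)/x = 2·sqrt(3)/3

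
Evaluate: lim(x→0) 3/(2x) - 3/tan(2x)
This is an ∞-∞ indeterminate form.

Combine fractions or rationalize to convert ∞-∞ to 0/0 form:
  lim(x→0) 3/(2x) - 3/tan(2x) = 0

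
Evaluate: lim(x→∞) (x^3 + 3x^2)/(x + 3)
This is an ∞/∞ indeterminate form.

Apply L'Hôpital's rule: differentiate numerator and denominator separately.
  f(x) = x^3 + 3·x^2   ⇒   f'(x) = 3·x^2 + 6·x
  g(x) = x + 3   ⇒   g'(x) = 1
  lim(x→∞) f'(x)/g'(x) = lim(x→∞) (3·x^2 + 6·x)/(1)
  = ∞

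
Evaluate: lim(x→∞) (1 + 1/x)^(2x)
This is an exponential indeterminate form.

For exponential indeterminate forms, take the natural log:
  Let L = lim(x→∞) (1 + 1/x)^(2x)
  Then ln(L) = lim(x→∞) [exponent × ln(base)]
  Evaluate using L'Hôpital or standard limits, then exponentiate.
  L = e²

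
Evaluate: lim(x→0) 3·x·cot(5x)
This is a 0·∞ indeterminate form.

Rewrite 0·∞ as a quotient (0/0 or ∞/∞ form), then apply L'Hôpital's rule:
  lim(x→0) 3·x·cot(5x) = 3/5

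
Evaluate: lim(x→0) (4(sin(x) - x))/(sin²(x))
This is a 0/0 indeterminate form.

Apply L'Hôpital's rule: differentiate numerator and denominator separately.
  f(x) = -4·x + 4·sin(x)   ⇒   f'(x) = 4·cos(x) - 4
  g(x) = sin(x)^2   ⇒   g'(x) = 2·sin(x)·cos(x)
  lim(x→0) f'(x)/g'(x) = lim(x→0) (4·cos(x) - 4)/(2·sin(x)·cos(x))
  = 0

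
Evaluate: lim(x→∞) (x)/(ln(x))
This is an ∞/∞ indeterminate form.

Apply L'Hôpital's rule: differentiate numerator and denominator separately.
  f(x) = x   ⇒   f'(x) = 1
  g(x) = ln(x)   ⇒   g'(x) = 1/x
  lim(x→∞) f'(x)/g'(x) = lim(x→∞) (1)/(1/x)
  = ∞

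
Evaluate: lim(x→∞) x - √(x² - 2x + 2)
This is an ∞-∞ indeterminate form.

Combine fractions or rationalize to convert ∞-∞ to 0/0 form:
  lim(x→∞) x - √(x² - 2x + 2) = 1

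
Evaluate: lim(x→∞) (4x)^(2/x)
This is an exponential indeterminate form.

For exponential indeterminate forms, take the natural log:
  Let L = lim(x→∞) (4x)^(2/x)
  Then ln(L) = lim(x→∞) [exponent × ln(base)]
  Evaluate using L'Hôpital or standard limits, then exponentiate.
  L = 1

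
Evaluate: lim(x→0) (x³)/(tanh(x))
This is a 0/0 indeterminate form.

Apply L'Hôpital's rule: differentiate numerator and denominator separately.
  f(x) = x^3   ⇒   f'(x) = 3·x^2
  g(x) = tanh(x)   ⇒   g'(x) = 1 - tanh(x)^2
  lim(x→0) f'(x)/g'(x) = lim(x→0) (3·x^2)/(1 - tanh(x)^2)
  = 0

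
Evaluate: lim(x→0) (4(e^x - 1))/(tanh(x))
This is a 0/0 indeterminate form.

Apply L'Hôpital's rule: differentiate numerator and denominator separately.
  f(x) = 4·e^(x) - 4   ⇒   f'(x) = 4·e^(x)
  g(x) = tanh(x)   ⇒   g'(x) = 1 - tanh(x)^2
  lim(x→0) f'(x)/g'(x) = lim(x→0) (4·e^(x))/(1 - tanh(x)^2)
  = 4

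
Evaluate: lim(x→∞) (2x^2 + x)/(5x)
This is an ∞/∞ indeterminate form.

Apply L'Hôpital's rule: differentiate numerator and denominator separately.
  f(x) = 2·x^2 + x   ⇒   f'(x) = 4·x + 1
  g(x) = 5·x   ⇒   g'(x) = 5
  lim(x→∞) f'(x)/g'(x) = lim(x→∞) (4·x + 1)/(5)
  = ∞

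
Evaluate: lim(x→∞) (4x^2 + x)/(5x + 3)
This is an ∞/∞ indeterminate form.

Apply L'Hôpital's rule: differentiate numerator and denominator separately.
  f(x) = 4·x^2 + x   ⇒   f'(x) = 8·x + 1
  g(x) = 5·x + 3   ⇒   g'(x) = 5
  lim(x→∞) f'(x)/g'(x) = lim(x→∞) (8·x + 1)/(5)
  = ∞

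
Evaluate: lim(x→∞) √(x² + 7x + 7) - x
This is an ∞-∞ indeterminate form.

Combine fractions or rationalize to convert ∞-∞ to 0/0 form:
  lim(x→∞) √(x² + 7x + 7) - x = 7/2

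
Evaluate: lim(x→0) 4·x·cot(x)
This is a 0·∞ indeterminate form.

Rewrite 0·∞ as a quotient (0/0 or ∞/∞ form), then apply L'Hôpital's rule:
  lim(x→0) 4·x·cot(x) = 4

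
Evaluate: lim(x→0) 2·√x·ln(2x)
This is a 0·∞ indeterminate form.

Rewrite 0·∞ as a quotient (0/0 or ∞/∞ form), then apply L'Hôpital's rule:
  lim(x→0) 2·√x·ln(2x) = 0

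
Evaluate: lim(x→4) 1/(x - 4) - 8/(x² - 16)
This is an ∞-∞ indeterminate form.

Combine fractions or rationalize to convert ∞-∞ to 0/0 form:
  lim(x→4) 1/(x - 4) - 8/(x² - 16) = 1/8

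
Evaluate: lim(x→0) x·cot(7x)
This is a 0·∞ indeterminate form.

Rewrite 0·∞ as a quotient (0/0 or ∞/∞ form), then apply L'Hôpital's rule:
  lim(x→0) x·cot(7x) = 1/7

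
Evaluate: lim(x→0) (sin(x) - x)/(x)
This is a 0/0 indeterminate form.

Apply L'Hôpital's rule: differentiate numerator and denominator separately.
  f(x) = -x + sin(x)   ⇒   f'(x) = cos(x) - 1
  g(x) = x   ⇒   g'(x) = 1
  lim(x→0) f'(x)/g'(x) = lim(x→0) (cos(x) - 1)/(1)
  = 0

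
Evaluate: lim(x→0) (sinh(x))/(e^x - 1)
This is a 0/0 indeterminate form.

Apply L'Hôpital's rule: differentiate numerator and denominator separately.
  f(x) = sinh(x)   ⇒   f'(x) = cosh(x)
  g(x) = e^(x) - 1   ⇒   g'(x) = e^(x)
  lim(x→0) f'(x)/g'(x) = lim(x→0) (cosh(x))/(e^(x))
  = 1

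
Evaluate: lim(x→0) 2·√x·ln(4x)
This is a 0·∞ indeterminate form.

Rewrite 0·∞ as a quotient (0/0 or ∞/∞ form), then apply L'Hôpital's rule:
  lim(x→0) 2·√x·ln(4x) = 0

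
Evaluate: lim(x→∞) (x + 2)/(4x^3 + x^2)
This is an ∞/∞ indeterminate form.

Apply L'Hôpital's rule: differentiate numerator and denominator separately.
  f(x) = x + 2   ⇒   f'(x) = 1
  g(x) = 4·x^3 + x^2   ⇒   g'(x) = 12·x^2 + 2·x
  lim(x→∞) f'(x)/g'(x) = lim(x→∞) (1)/(12·x^2 + 2·x)
  = 0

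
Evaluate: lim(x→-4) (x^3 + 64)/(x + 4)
This is a standard limit.

Factor or rationalize the expression:
  lim(x→-4) (x^3 + 64)/(x + 4) = 48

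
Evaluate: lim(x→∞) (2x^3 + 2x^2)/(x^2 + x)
This is an ∞/∞ indeterminate form.

Apply L'Hôpital's rule: differentiate numerator and denominator separately.
  f(x) = 2·x^3 + 2·x^2   ⇒   f'(x) = 6·x^2 + 4·x
  g(x) = x^2 + x   ⇒   g'(x) = 2·x + 1
  lim(x→∞) f'(x)/g'(x) = lim(x→∞) (6·x^2 + 4·x)/(2·x + 1)
  = ∞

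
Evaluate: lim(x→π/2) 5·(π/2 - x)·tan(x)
This is a 0·∞ indeterminate form.

Rewrite 0·∞ as a quotient (0/0 or ∞/∞ form), then apply L'Hôpital's rule:
  lim(x→π/2) 5·(π/2 - x)·tan(x) = 5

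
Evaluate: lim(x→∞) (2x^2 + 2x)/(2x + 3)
This is an ∞/∞ indeterminate form.

Apply L'Hôpital's rule: differentiate numerator and denominator separately.
  f(x) = 2·x^2 + 2·x   ⇒   f'(x) = 4·x + 2
  g(x) = 2·x + 3   ⇒   g'(x) = 2
  lim(x→∞) f'(x)/g'(x) = lim(x→∞) (4·x + 2)/(2)
  = ∞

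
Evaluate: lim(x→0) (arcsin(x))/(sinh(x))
This is a 0/0 indeterminate form.

Apply L'Hôpital's rule: differentiate numerator and denominator separately.
  f(x) = asin(x)   ⇒   f'(x) = 1/sqrt(1 - x^2)
  g(x) = sinh(x)   ⇒   g'(x) = cosh(x)
  lim(x→0) f'(x)/g'(x) = lim(x→0) (1/sqrt(1 - x^2))/(cosh(x))
  = 1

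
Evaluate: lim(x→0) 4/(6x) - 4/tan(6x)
This is an ∞-∞ indeterminate form.

Combine fractions or rationalize to convert ∞-∞ to 0/0 form:
  lim(x→0) 4/(6x) - 4/tan(6x) = 0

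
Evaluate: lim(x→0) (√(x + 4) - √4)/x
This is a standard limit.

Factor or rationalize the expression:
  lim(x→0) (√(x + 4) - √4)/x = 1/4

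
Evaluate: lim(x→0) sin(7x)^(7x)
This is an exponential indeterminate form.

For exponential indeterminate forms, take the natural log:
  Let L = lim(x→0) sin(7x)^(7x)
  Then ln(L) = lim(x→0) [exponent × ln(base)]
  Evaluate using L'Hôpital or standard limits, then exponentiate.
  L = 1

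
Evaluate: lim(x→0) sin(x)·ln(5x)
This is a 0·∞ indeterminate form.

Rewrite 0·∞ as a quotient (0/0 or ∞/∞ form), then apply L'Hôpital's rule:
  lim(x→0) sin(x)·ln(5x) = 0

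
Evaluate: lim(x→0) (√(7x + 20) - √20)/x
This is a standard limit.

Factor or rationalize the expression:
  lim(x→0) (√(7x + 20) - √20)/x = 7·sqrt(5)/20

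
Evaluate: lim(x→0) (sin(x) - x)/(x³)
This is a 0/0 indeterminate form.

Apply L'Hôpital's rule: differentiate numerator and denominator separately.
  f(x) = -x + sin(x)   ⇒   f'(x) = cos(x) - 1
  g(x) = x^3   ⇒   g'(x) = 3·x^2
  lim(x→0) f'(x)/g'(x) = lim(x→0) (cos(x) - 1)/(3·x^2)
  = -1/6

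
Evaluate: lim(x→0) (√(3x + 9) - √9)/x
This is a standard limit.

Factor or rationalize the expression:
  lim(x→0) (√(3x + 9) - √9)/x = 1/2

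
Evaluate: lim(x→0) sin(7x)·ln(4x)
This is a 0·∞ indeterminate form.

Rewrite 0·∞ as a quotient (0/0 or ∞/∞ form), then apply L'Hôpital's rule:
  lim(x→0) sin(7x)·ln(4x) = 0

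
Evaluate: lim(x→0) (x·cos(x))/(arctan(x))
This is a 0/0 indeterminate form.

Apply L'Hôpital's rule: differentiate numerator and denominator separately.
  f(x) = x·cos(x)   ⇒   f'(x) = -x·sin(x) + cos(x)
  g(x) = atan(x)   ⇒   g'(x) = 1/(x^2 + 1)
  lim(x→0) f'(x)/g'(x) = lim(x→0) (-x·sin(x) + cos(x))/(1/(x^2 + 1))
  = 1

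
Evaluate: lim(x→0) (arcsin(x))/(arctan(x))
This is a 0/0 indeterminate form.

Apply L'Hôpital's rule: differentiate numerator and denominator separately.
  f(x) = asin(x)   ⇒   f'(x) = 1/sqrt(1 - x^2)
  g(x) = atan(x)   ⇒   g'(x) = 1/(x^2 + 1)
  lim(x→0) f'(x)/g'(x) = lim(x→0) (1/sqrt(1 - x^2))/(1/(x^2 + 1))
  = 1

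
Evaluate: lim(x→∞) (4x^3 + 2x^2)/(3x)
This is an ∞/∞ indeterminate form.

Apply L'Hôpital's rule: differentiate numerator and denominator separately.
  f(x) = 4·x^3 + 2·x^2   ⇒   f'(x) = 12·x^2 + 4·x
  g(x) = 3·x   ⇒   g'(x) = 3
  lim(x→∞) f'(x)/g'(x) = lim(x→∞) (12·x^2 + 4·x)/(3)
  = ∞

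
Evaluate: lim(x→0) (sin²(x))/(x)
This is a 0/0 indeterminate form.

Apply L'Hôpital's rule: differentiate numerator and denominator separately.
  f(x) = sin(x)^2   ⇒   f'(x) = 2·sin(x)·cos(x)
  g(x) = x   ⇒   g'(x) = 1
  lim(x→0) f'(x)/g'(x) = lim(x→0) (2·sin(x)·cos(x))/(1)
  = 0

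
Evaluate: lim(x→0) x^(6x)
This is an exponential indeterminate form.

For exponential indeterminate forms, take the natural log:
  Let L = lim(x→0) x^(6x)
  Then ln(L) = lim(x→0) [exponent × ln(base)]
  Evaluate using L'Hôpital or standard limits, then exponentiate.
  L = 1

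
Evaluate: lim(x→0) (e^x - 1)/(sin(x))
This is a 0/0 indeterminate form.

Apply L'Hôpital's rule: differentiate numerator and denominator separately.
  f(x) = e^(x) - 1   ⇒   f'(x) = e^(x)
  g(x) = sin(x)   ⇒   g'(x) = cos(x)
  lim(x→0) f'(x)/g'(x) = lim(x→0) (e^(x))/(cos(x))
  = 1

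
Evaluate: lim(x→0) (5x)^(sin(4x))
This is an exponential indeterminate form.

For exponential indeterminate forms, take the natural log:
  Let L = lim(x→0) (5x)^(sin(4x))
  Then ln(L) = lim(x→0) [exponent × ln(base)]
  Evaluate using L'Hôpital or standard limits, then exponentiate.
  L = 1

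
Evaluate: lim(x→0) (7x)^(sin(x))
This is an exponential indeterminate form.

For exponential indeterminate forms, take the natural log:
  Let L = lim(x→0) (7x)^(sin(x))
  Then ln(L) = lim(x→0) [exponent × ln(base)]
  Evaluate using L'Hôpital or standard limits, then exponentiate.
  L = 1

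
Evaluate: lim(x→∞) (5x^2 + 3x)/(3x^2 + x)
This is an ∞/∞ indeterminate form.

Apply L'Hôpital's rule: differentiate numerator and denominator separately.
  f(x) = 5·x^2 + 3·x   ⇒   f'(x) = 10·x + 3
  g(x) = 3·x^2 + x   ⇒   g'(x) = 6·x + 1
  lim(x→∞) f'(x)/g'(x) = lim(x→∞) (10·x + 3)/(6·x + 1)
  = 5/3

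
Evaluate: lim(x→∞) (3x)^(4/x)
This is an exponential indeterminate form.

For exponential indeterminate forms, take the natural log:
  Let L = lim(x→∞) (3x)^(4/x)
  Then ln(L) = lim(x→∞) [exponent × ln(base)]
  Evaluate using L'Hôpital or standard limits, then exponentiate.
  L = 1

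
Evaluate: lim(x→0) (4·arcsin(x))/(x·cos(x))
This is a 0/0 indeterminate form.

Apply L'Hôpital's rule: differentiate numerator and denominator separately.
  f(x) = 4·asin(x)   ⇒   f'(x) = 4/sqrt(1 - x^2)
  g(x) = x·cos(x)   ⇒   g'(x) = -x·sin(x) + cos(x)
  lim(x→0) f'(x)/g'(x) = lim(x→0) (4/sqrt(1 - x^2))/(-x·sin(x) + cos(x))
  = 4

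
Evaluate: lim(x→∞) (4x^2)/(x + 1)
This is an ∞/∞ indeterminate form.

Apply L'Hôpital's rule: differentiate numerator and denominator separately.
  f(x) = 4·x^2   ⇒   f'(x) = 8·x
  g(x) = x + 1   ⇒   g'(x) = 1
  lim(x→∞) f'(x)/g'(x) = lim(x→∞) (8·x)/(1)
  = ∞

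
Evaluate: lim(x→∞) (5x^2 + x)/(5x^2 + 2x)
This is an ∞/∞ indeterminate form.

Apply L'Hôpital's rule: differentiate numerator and denominator separately.
  f(x) = 5·x^2 + x   ⇒   f'(x) = 10·x + 1
  g(x) = 5·x^2 + 2·x   ⇒   g'(x) = 10·x + 2
  lim(x→∞) f'(x)/g'(x) = lim(x→∞) (10·x + 1)/(10·x + 2)
  = 1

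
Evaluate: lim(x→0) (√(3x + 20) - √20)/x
This is a standard limit.

Factor or rationalize the expression:
  lim(x→0) (√(3x + 20) - √20)/x = 3·sqrt(5)/20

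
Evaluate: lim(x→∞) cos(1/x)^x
This is an exponential indeterminate form.

For exponential indeterminate forms, take the natural log:
  Let L = lim(x→∞) cos(1/x)^x
  Then ln(L) = lim(x→∞) [exponent × ln(base)]
  Evaluate using L'Hôpital or standard limits, then exponentiate.
  L = 1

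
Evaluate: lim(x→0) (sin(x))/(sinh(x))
This is a 0/0 indeterminate form.

Apply L'Hôpital's rule: differentiate numerator and denominator separately.
  f(x) = sin(x)   ⇒   f'(x) = cos(x)
  g(x) = sinh(x)   ⇒   g'(x) = cosh(x)
  lim(x→0) f'(x)/g'(x) = lim(x→0) (cos(x))/(cosh(x))
  = 1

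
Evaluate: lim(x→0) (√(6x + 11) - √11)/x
This is a standard limit.

Factor or rationalize the expression:
  lim(x→0) (√(6x + 11) - √11)/x = 3·sqrt(11)/11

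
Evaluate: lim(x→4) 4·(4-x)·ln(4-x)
This is a 0·∞ indeterminate form.

Rewrite 0·∞ as a quotient (0/0 or ∞/∞ form), then apply L'Hôpital's rule:
  lim(x→4) 4·(4-x)·ln(4-x) = 0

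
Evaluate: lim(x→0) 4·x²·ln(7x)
This is a 0·∞ indeterminate form.

Rewrite 0·∞ as a quotient (0/0 or ∞/∞ form), then apply L'Hôpital's rule:
  lim(x→0) 4·x²·ln(7x) = 0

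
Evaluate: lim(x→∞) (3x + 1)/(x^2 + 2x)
This is an ∞/∞ indeterminate form.

Apply L'Hôpital's rule: differentiate numerator and denominator separately.
  f(x) = 3·x + 1   ⇒   f'(x) = 3
  g(x) = x^2 + 2·x   ⇒   g'(x) = 2·x + 2
  lim(x→∞) f'(x)/g'(x) = lim(x→∞) (3)/(2·x + 2)
  = 0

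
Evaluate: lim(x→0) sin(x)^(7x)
This is an exponential indeterminate form.

For exponential indeterminate forms, take the natural log:
  Let L = lim(x→0) sin(x)^(7x)
  Then ln(L) = lim(x→0) [exponent × ln(base)]
  Evaluate using L'Hôpital or standard limits, then exponentiate.
  L = 1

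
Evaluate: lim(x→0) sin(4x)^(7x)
This is an exponential indeterminate form.

For exponential indeterminate forms, take the natural log:
  Let L = lim(x→0) sin(4x)^(7x)
  Then ln(L) = lim(x→0) [exponent × ln(base)]
  Evaluate using L'Hôpital or standard limits, then exponentiate.
  L = 1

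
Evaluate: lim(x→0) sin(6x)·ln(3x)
This is a 0·∞ indeterminate form.

Rewrite 0·∞ as a quotient (0/0 or ∞/∞ form), then apply L'Hôpital's rule:
  lim(x→0) sin(6x)·ln(3x) = 0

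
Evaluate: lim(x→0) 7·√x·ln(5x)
This is a 0·∞ indeterminate form.

Rewrite 0·∞ as a quotient (0/0 or ∞/∞ form), then apply L'Hôpital's rule:
  lim(x→0) 7·√x·ln(5x) = 0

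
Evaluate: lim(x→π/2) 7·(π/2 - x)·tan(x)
This is a 0·∞ indeterminate form.

Rewrite 0·∞ as a quotient (0/0 or ∞/∞ form), then apply L'Hôpital's rule:
  lim(x→π/2) 7·(π/2 - x)·tan(x) = 7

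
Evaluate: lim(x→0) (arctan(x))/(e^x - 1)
This is a 0/0 indeterminate form.

Apply L'Hôpital's rule: differentiate numerator and denominator separately.
  f(x) = atan(x)   ⇒   f'(x) = 1/(x^2 + 1)
  g(x) = e^(x) - 1   ⇒   g'(x) = e^(x)
  lim(x→0) f'(x)/g'(x) = lim(x→0) (1/(x^2 + 1))/(e^(x))
  = 1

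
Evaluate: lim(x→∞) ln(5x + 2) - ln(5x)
This is an ∞-∞ indeterminate form.

Combine fractions or rationalize to convert ∞-∞ to 0/0 form:
  lim(x→∞) ln(5x + 2) - ln(5x) = 0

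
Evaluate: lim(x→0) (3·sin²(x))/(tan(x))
This is a 0/0 indeterminate form.

Apply L'Hôpital's rule: differentiate numerator and denominator separately.
  f(x) = 3·sin(x)^2   ⇒   f'(x) = 6·sin(x)·cos(x)
  g(x) = tan(x)   ⇒   g'(x) = tan(x)^2 + 1
  lim(x→0) f'(x)/g'(x) = lim(x→0) (6·sin(x)·cos(x))/(tan(x)^2 + 1)
  = 0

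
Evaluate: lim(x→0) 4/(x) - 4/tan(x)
This is an ∞-∞ indeterminate form.

Combine fractions or rationalize to convert ∞-∞ to 0/0 form:
  lim(x→0) 4/(x) - 4/tan(x) = 0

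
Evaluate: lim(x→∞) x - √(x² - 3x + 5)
This is an ∞-∞ indeterminate form.

Combine fractions or rationalize to convert ∞-∞ to 0/0 form:
  lim(x→∞) x - √(x² - 3x + 5) = 3/2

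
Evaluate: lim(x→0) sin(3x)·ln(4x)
This is a 0·∞ indeterminate form.

Rewrite 0·∞ as a quotient (0/0 or ∞/∞ form), then apply L'Hôpital's rule:
  lim(x→0) sin(3x)·ln(4x) = 0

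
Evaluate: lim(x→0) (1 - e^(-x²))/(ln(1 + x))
This is a 0/0 indeterminate form.

Apply L'Hôpital's rule: differentiate numerator and denominator separately.
  f(x) = 1 - e^(-x^2)   ⇒   f'(x) = 2·x·e^(-x^2)
  g(x) = ln(x + 1)   ⇒   g'(x) = 1/(x + 1)
  lim(x→0) f'(x)/g'(x) = lim(x→0) (2·x·e^(-x^2))/(1/(x + 1))
  = 0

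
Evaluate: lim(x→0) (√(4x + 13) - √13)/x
This is a standard limit.

Factor or rationalize the expression:
  lim(x→0) (√(4x + 13) - √13)/x = 2·sqrt(13)/13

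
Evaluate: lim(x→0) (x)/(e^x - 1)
This is a 0/0 indeterminate form.

Apply L'Hôpital's rule: differentiate numerator and denominator separately.
  f(x) = x   ⇒   f'(x) = 1
  g(x) = e^(x) - 1   ⇒   g'(x) = e^(x)
  lim(x→0) f'(x)/g'(x) = lim(x→0) (1)/(e^(x))
  = 1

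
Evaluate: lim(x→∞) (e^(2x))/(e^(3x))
This is an ∞/∞ indeterminate form.

Apply L'Hôpital's rule: differentiate numerator and denominator separately.
  f(x) = e^(2·x)   ⇒   f'(x) = 2·e^(2·x)
  g(x) = e^(3·x)   ⇒   g'(x) = 3·e^(3·x)
  lim(x→∞) f'(x)/g'(x) = lim(x→∞) (2·e^(2·x))/(3·e^(3·x))
  = 0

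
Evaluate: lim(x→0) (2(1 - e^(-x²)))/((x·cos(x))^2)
This is a 0/0 indeterminate form.

Apply L'Hôpital's rule: differentiate numerator and denominator separately.
  f(x) = 2 - 2·e^(-x^2)   ⇒   f'(x) = 4·x·e^(-x^2)
  g(x) = x^2·cos(x)^2   ⇒   g'(x) = -2·x^2·sin(x)·cos(x) + 2·x·cos(x)^2
  lim(x→0) f'(x)/g'(x) = lim(x→0) (4·x·e^(-x^2))/(-2·x^2·sin(x)·cos(x) + 2·x·cos(x)^2)
  = 2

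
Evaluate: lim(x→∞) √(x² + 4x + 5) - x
This is an ∞-∞ indeterminate form.

Combine fractions or rationalize to convert ∞-∞ to 0/0 form:
  lim(x→∞) √(x² + 4x + 5) - x = 2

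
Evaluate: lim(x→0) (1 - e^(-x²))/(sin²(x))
This is a 0/0 indeterminate form.

Apply L'Hôpital's rule: differentiate numerator and denominator separately.
  f(x) = 1 - e^(-x^2)   ⇒   f'(x) = 2·x·e^(-x^2)
  g(x) = sin(x)^2   ⇒   g'(x) = 2·sin(x)·cos(x)
  lim(x→0) f'(x)/g'(x) = lim(x→0) (2·x·e^(-x^2))/(2·sin(x)·cos(x))
  = 1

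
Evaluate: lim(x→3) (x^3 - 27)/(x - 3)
This is a standard limit.

Factor or rationalize the expression:
  lim(x→3) (x^3 - 27)/(x - 3) = 27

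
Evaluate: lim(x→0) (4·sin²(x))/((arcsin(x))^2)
This is a 0/0 indeterminate form.

Apply L'Hôpital's rule: differentiate numerator and denominator separately.
  f(x) = 4·sin(x)^2   ⇒   f'(x) = 8·sin(x)·cos(x)
  g(x) = asin(x)^2   ⇒   g'(x) = 2·asin(x)/sqrt(1 - x^2)
  lim(x→0) f'(x)/g'(x) = lim(x→0) (8·sin(x)·cos(x))/(2·asin(x)/sqrt(1 - x^2))
  = 4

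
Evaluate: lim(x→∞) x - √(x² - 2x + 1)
This is an ∞-∞ indeterminate form.

Combine fractions or rationalize to convert ∞-∞ to 0/0 form:
  lim(x→∞) x - √(x² - 2x + 1) = 1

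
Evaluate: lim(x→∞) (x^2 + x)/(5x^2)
This is an ∞/∞ indeterminate form.

Apply L'Hôpital's rule: differentiate numerator and denominator separately.
  f(x) = x^2 + x   ⇒   f'(x) = 2·x + 1
  g(x) = 5·x^2   ⇒   g'(x) = 10·x
  lim(x→∞) f'(x)/g'(x) = lim(x→∞) (2·x + 1)/(10·x)
  = 1/5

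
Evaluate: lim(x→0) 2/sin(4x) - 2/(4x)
This is an ∞-∞ indeterminate form.

Combine fractions or rationalize to convert ∞-∞ to 0/0 form:
  lim(x→0) 2/sin(4x) - 2/(4x) = 0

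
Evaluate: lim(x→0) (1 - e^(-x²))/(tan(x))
This is a 0/0 indeterminate form.

Apply L'Hôpital's rule: differentiate numerator and denominator separately.
  f(x) = 1 - e^(-x^2)   ⇒   f'(x) = 2·x·e^(-x^2)
  g(x) = tan(x)   ⇒   g'(x) = tan(x)^2 + 1
  lim(x→0) f'(x)/g'(x) = lim(x→0) (2·x·e^(-x^2))/(tan(x)^2 + 1)
  = 0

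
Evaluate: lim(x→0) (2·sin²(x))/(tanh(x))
This is a 0/0 indeterminate form.

Apply L'Hôpital's rule: differentiate numerator and denominator separately.
  f(x) = 2·sin(x)^2   ⇒   f'(x) = 4·sin(x)·cos(x)
  g(x) = tanh(x)   ⇒   g'(x) = 1 - tanh(x)^2
  lim(x→0) f'(x)/g'(x) = lim(x→0) (4·sin(x)·cos(x))/(1 - tanh(x)^2)
  = 0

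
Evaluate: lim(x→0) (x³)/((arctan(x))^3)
This is a 0/0 indeterminate form.

Apply L'Hôpital's rule: differentiate numerator and denominator separately.
  f(x) = x^3   ⇒   f'(x) = 3·x^2
  g(x) = atan(x)^3   ⇒   g'(x) = 3·atan(x)^2/(x^2 + 1)
  lim(x→0) f'(x)/g'(x) = lim(x→0) (3·x^2)/(3·atan(x)^2/(x^2 + 1))
  = 1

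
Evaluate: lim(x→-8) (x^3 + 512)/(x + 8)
This is a standard limit.

Factor or rationalize the expression:
  lim(x→-8) (x^3 + 512)/(x + 8) = 192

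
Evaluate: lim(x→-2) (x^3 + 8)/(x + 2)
This is a standard limit.

Factor or rationalize the expression:
  lim(x→-2) (x^3 + 8)/(x + 2) = 12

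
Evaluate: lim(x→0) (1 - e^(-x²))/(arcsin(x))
This is a 0/0 indeterminate form.

Apply L'Hôpital's rule: differentiate numerator and denominator separately.
  f(x) = 1 - e^(-x^2)   ⇒   f'(x) = 2·x·e^(-x^2)
  g(x) = asin(x)   ⇒   g'(x) = 1/sqrt(1 - x^2)
  lim(x→0) f'(x)/g'(x) = lim(x→0) (2·x·e^(-x^2))/(1/sqrt(1 - x^2))
  = 0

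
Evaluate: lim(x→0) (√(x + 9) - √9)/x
This is a standard limit.

Factor or rationalize the expression:
  lim(x→0) (√(x + 9) - √9)/x = 1/6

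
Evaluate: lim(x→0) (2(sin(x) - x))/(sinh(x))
This is a 0/0 indeterminate form.

Apply L'Hôpital's rule: differentiate numerator and denominator separately.
  f(x) = -2·x + 2·sin(x)   ⇒   f'(x) = 2·cos(x) - 2
  g(x) = sinh(x)   ⇒   g'(x) = cosh(x)
  lim(x→0) f'(x)/g'(x) = lim(x→0) (2·cos(x) - 2)/(cosh(x))
  = 0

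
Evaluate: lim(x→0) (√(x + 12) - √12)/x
This is a standard limit.

Factor or rationalize the expression:
  lim(x→0) (√(x + 12) - √12)/x = sqrt(3)/12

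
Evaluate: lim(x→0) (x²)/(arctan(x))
This is a 0/0 indeterminate form.

Apply L'Hôpital's rule: differentiate numerator and denominator separately.
  f(x) = x^2   ⇒   f'(x) = 2·x
  g(x) = atan(x)   ⇒   g'(x) = 1/(x^2 + 1)
  lim(x→0) f'(x)/g'(x) = lim(x→0) (2·x)/(1/(x^2 + 1))
  = 0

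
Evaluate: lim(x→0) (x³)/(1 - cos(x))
This is a 0/0 indeterminate form.

Apply L'Hôpital's rule: differentiate numerator and denominator separately.
  f(x) = x^3   ⇒   f'(x) = 3·x^2
  g(x) = 1 - cos(x)   ⇒   g'(x) = sin(x)
  lim(x→0) f'(x)/g'(x) = lim(x→0) (3·x^2)/(sin(x))
  = 0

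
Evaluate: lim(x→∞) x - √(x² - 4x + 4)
This is an ∞-∞ indeterminate form.

Combine fractions or rationalize to convert ∞-∞ to 0/0 form:
  lim(x→∞) x - √(x² - 4x + 4) = 2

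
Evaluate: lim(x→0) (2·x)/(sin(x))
This is a 0/0 indeterminate form.

Apply L'Hôpital's rule: differentiate numerator and denominator separately.
  f(x) = 2·x   ⇒   f'(x) = 2
  g(x) = sin(x)   ⇒   g'(x) = cos(x)
  lim(x→0) f'(x)/g'(x) = lim(x→0) (2)/(cos(x))
  = 2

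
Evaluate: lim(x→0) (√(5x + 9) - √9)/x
This is a standard limit.

Factor or rationalize the expression:
  lim(x→0) (√(5x + 9) - √9)/x = 5/6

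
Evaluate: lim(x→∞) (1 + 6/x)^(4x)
This is an exponential indeterminate form.

For exponential indeterminate forms, take the natural log:
  Let L = lim(x→∞) (1 + 6/x)^(4x)
  Then ln(L) = lim(x→∞) [exponent × ln(base)]
  Evaluate using L'Hôpital or standard limits, then exponentiate.
  L = e^(24)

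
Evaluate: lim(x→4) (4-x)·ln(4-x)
This is a 0·∞ indeterminate form.

Rewrite 0·∞ as a quotient (0/0 or ∞/∞ form), then apply L'Hôpital's rule:
  lim(x→4) (4-x)·ln(4-x) = 0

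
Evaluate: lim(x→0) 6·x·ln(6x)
This is a 0·∞ indeterminate form.

Rewrite 0·∞ as a quotient (0/0 or ∞/∞ form), then apply L'Hôpital's rule:
  lim(x→0) 6·x·ln(6x) = 0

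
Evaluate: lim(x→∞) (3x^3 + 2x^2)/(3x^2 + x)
This is an ∞/∞ indeterminate form.

Apply L'Hôpital's rule: differentiate numerator and denominator separately.
  f(x) = 3·x^3 + 2·x^2   ⇒   f'(x) = 9·x^2 + 4·x
  g(x) = 3·x^2 + x   ⇒   g'(x) = 6·x + 1
  lim(x→∞) f'(x)/g'(x) = lim(x→∞) (9·x^2 + 4·x)/(6·x + 1)
  = ∞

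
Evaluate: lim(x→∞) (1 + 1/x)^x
This is an exponential indeterminate form.

For exponential indeterminate forms, take the natural log:
  Let L = lim(x→∞) (1 + 1/x)^x
  Then ln(L) = lim(x→∞) [exponent × ln(base)]
  Evaluate using L'Hôpital or standard limits, then exponentiate.
  L = e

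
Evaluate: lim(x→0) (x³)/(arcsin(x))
This is a 0/0 indeterminate form.

Apply L'Hôpital's rule: differentiate numerator and denominator separately.
  f(x) = x^3   ⇒   f'(x) = 3·x^2
  g(x) = asin(x)   ⇒   g'(x) = 1/sqrt(1 - x^2)
  lim(x→0) f'(x)/g'(x) = lim(x→0) (3·x^2)/(1/sqrt(1 - x^2))
  = 0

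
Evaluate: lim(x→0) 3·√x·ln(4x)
This is a 0·∞ indeterminate form.

Rewrite 0·∞ as a quotient (0/0 or ∞/∞ form), then apply L'Hôpital's rule:
  lim(x→0) 3·√x·ln(4x) = 0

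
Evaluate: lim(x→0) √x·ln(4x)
This is a 0·∞ indeterminate form.

Rewrite 0·∞ as a quotient (0/0 or ∞/∞ form), then apply L'Hôpital's rule:
  lim(x→0) √x·ln(4x) = 0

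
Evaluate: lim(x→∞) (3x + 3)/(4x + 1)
This is an ∞/∞ indeterminate form.

Apply L'Hôpital's rule: differentiate numerator and denominator separately.
  f(x) = 3·x + 3   ⇒   f'(x) = 3
  g(x) = 4·x + 1   ⇒   g'(x) = 4
  lim(x→∞) f'(x)/g'(x) = lim(x→∞) (3)/(4)
  = 3/4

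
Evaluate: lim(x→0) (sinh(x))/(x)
This is a 0/0 indeterminate form.

Apply L'Hôpital's rule: differentiate numerator and denominator separately.
  f(x) = sinh(x)   ⇒   f'(x) = cosh(x)
  g(x) = x   ⇒   g'(x) = 1
  lim(x→0) f'(x)/g'(x) = lim(x→0) (cosh(x))/(1)
  = 1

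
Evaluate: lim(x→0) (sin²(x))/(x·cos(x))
This is a 0/0 indeterminate form.

Apply L'Hôpital's rule: differentiate numerator and denominator separately.
  f(x) = sin(x)^2   ⇒   f'(x) = 2·sin(x)·cos(x)
  g(x) = x·cos(x)   ⇒   g'(x) = -x·sin(x) + cos(x)
  lim(x→0) f'(x)/g'(x) = lim(x→0) (2·sin(x)·cos(x))/(-x·sin(x) + cos(x))
  = 0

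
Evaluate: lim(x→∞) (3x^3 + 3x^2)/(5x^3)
This is an ∞/∞ indeterminate form.

Apply L'Hôpital's rule: differentiate numerator and denominator separately.
  f(x) = 3·x^3 + 3·x^2   ⇒   f'(x) = 9·x^2 + 6·x
  g(x) = 5·x^3   ⇒   g'(x) = 15·x^2
  lim(x→∞) f'(x)/g'(x) = lim(x→∞) (9·x^2 + 6·x)/(15·x^2)
  = 3/5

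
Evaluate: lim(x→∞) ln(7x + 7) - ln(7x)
This is an ∞-∞ indeterminate form.

Combine fractions or rationalize to convert ∞-∞ to 0/0 form:
  lim(x→∞) ln(7x + 7) - ln(7x) = 0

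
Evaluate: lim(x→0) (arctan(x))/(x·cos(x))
This is a 0/0 indeterminate form.

Apply L'Hôpital's rule: differentiate numerator and denominator separately.
  f(x) = atan(x)   ⇒   f'(x) = 1/(x^2 + 1)
  g(x) = x·cos(x)   ⇒   g'(x) = -x·sin(x) + cos(x)
  lim(x→0) f'(x)/g'(x) = lim(x→0) (1/(x^2 + 1))/(-x·sin(x) + cos(x))
  = 1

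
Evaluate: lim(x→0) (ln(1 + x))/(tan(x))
This is a 0/0 indeterminate form.

Apply L'Hôpital's rule: differentiate numerator and denominator separately.
  f(x) = ln(x + 1)   ⇒   f'(x) = 1/(x + 1)
  g(x) = tan(x)   ⇒   g'(x) = tan(x)^2 + 1
  lim(x→0) f'(x)/g'(x) = lim(x→0) (1/(x + 1))/(tan(x)^2 + 1)
  = 1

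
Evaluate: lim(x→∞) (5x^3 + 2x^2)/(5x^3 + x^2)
This is an ∞/∞ indeterminate form.

Apply L'Hôpital's rule: differentiate numerator and denominator separately.
  f(x) = 5·x^3 + 2·x^2   ⇒   f'(x) = 15·x^2 + 4·x
  g(x) = 5·x^3 + x^2   ⇒   g'(x) = 15·x^2 + 2·x
  lim(x→∞) f'(x)/g'(x) = lim(x→∞) (15·x^2 + 4·x)/(15·x^2 + 2·x)
  = 1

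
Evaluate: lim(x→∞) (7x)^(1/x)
This is an exponential indeterminate form.

For exponential indeterminate forms, take the natural log:
  Let L = lim(x→∞) (7x)^(1/x)
  Then ln(L) = lim(x→∞) [exponent × ln(base)]
  Evaluate using L'Hôpital or standard limits, then exponentiate.
  L = 1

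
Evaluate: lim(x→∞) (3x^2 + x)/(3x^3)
This is an ∞/∞ indeterminate form.

Apply L'Hôpital's rule: differentiate numerator and denominator separately.
  f(x) = 3·x^2 + x   ⇒   f'(x) = 6·x + 1
  g(x) = 3·x^3   ⇒   g'(x) = 9·x^2
  lim(x→∞) f'(x)/g'(x) = lim(x→∞) (6·x + 1)/(9·x^2)
  = 0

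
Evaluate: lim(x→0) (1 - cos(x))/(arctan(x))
This is a 0/0 indeterminate form.

Apply L'Hôpital's rule: differentiate numerator and denominator separately.
  f(x) = 1 - cos(x)   ⇒   f'(x) = sin(x)
  g(x) = atan(x)   ⇒   g'(x) = 1/(x^2 + 1)
  lim(x→0) f'(x)/g'(x) = lim(x→0) (sin(x))/(1/(x^2 + 1))
  = 0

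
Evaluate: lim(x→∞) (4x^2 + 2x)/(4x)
This is an ∞/∞ indeterminate form.

Apply L'Hôpital's rule: differentiate numerator and denominator separately.
  f(x) = 4·x^2 + 2·x   ⇒   f'(x) = 8·x + 2
  g(x) = 4·x   ⇒   g'(x) = 4
  lim(x→∞) f'(x)/g'(x) = lim(x→∞) (8·x + 2)/(4)
  = ∞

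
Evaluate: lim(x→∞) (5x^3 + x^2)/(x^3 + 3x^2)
This is an ∞/∞ indeterminate form.

Apply L'Hôpital's rule: differentiate numerator and denominator separately.
  f(x) = 5·x^3 + x^2   ⇒   f'(x) = 15·x^2 + 2·x
  g(x) = x^3 + 3·x^2   ⇒   g'(x) = 3·x^2 + 6·x
  lim(x→∞) f'(x)/g'(x) = lim(x→∞) (15·x^2 + 2·x)/(3·x^2 + 6·x)
  = 5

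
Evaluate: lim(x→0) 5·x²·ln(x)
This is a 0·∞ indeterminate form.

Rewrite 0·∞ as a quotient (0/0 or ∞/∞ form), then apply L'Hôpital's rule:
  lim(x→0) 5·x²·ln(x) = 0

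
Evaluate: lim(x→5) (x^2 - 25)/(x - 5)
This is a standard limit.

Factor or rationalize the expression:
  lim(x→5) (x^2 - 25)/(x - 5) = 10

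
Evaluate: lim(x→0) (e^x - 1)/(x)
This is a 0/0 indeterminate form.

Apply L'Hôpital's rule: differentiate numerator and denominator separately.
  f(x) = e^(x) - 1   ⇒   f'(x) = e^(x)
  g(x) = x   ⇒   g'(x) = 1
  lim(x→0) f'(x)/g'(x) = lim(x→0) (e^(x))/(1)
  = 1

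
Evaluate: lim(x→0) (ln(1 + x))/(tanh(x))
This is a 0/0 indeterminate form.

Apply L'Hôpital's rule: differentiate numerator and denominator separately.
  f(x) = ln(x + 1)   ⇒   f'(x) = 1/(x + 1)
  g(x) = tanh(x)   ⇒   g'(x) = 1 - tanh(x)^2
  lim(x→0) f'(x)/g'(x) = lim(x→0) (1/(x + 1))/(1 - tanh(x)^2)
  = 1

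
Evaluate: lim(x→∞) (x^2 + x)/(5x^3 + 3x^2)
This is an ∞/∞ indeterminate form.

Apply L'Hôpital's rule: differentiate numerator and denominator separately.
  f(x) = x^2 + x   ⇒   f'(x) = 2·x + 1
  g(x) = 5·x^3 + 3·x^2   ⇒   g'(x) = 15·x^2 + 6·x
  lim(x→∞) f'(x)/g'(x) = lim(x→∞) (2·x + 1)/(15·x^2 + 6·x)
  = 0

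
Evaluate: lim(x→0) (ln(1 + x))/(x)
This is a 0/0 indeterminate form.

Apply L'Hôpital's rule: differentiate numerator and denominator separately.
  f(x) = ln(x + 1)   ⇒   f'(x) = 1/(x + 1)
  g(x) = x   ⇒   g'(x) = 1
  lim(x→0) f'(x)/g'(x) = lim(x→0) (1/(x + 1))/(1)
  = 1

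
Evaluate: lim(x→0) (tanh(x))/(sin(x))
This is a 0/0 indeterminate form.

Apply L'Hôpital's rule: differentiate numerator and denominator separately.
  f(x) = tanh(x)   ⇒   f'(x) = 1 - tanh(x)^2
  g(x) = sin(x)   ⇒   g'(x) = cos(x)
  lim(x→0) f'(x)/g'(x) = lim(x→0) (1 - tanh(x)^2)/(cos(x))
  = 1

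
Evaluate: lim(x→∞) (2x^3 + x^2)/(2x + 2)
This is an ∞/∞ indeterminate form.

Apply L'Hôpital's rule: differentiate numerator and denominator separately.
  f(x) = 2·x^3 + x^2   ⇒   f'(x) = 6·x^2 + 2·x
  g(x) = 2·x + 2   ⇒   g'(x) = 2
  lim(x→∞) f'(x)/g'(x) = lim(x→∞) (6·x^2 + 2·x)/(2)
  = ∞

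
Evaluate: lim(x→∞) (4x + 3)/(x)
This is an ∞/∞ indeterminate form.

Apply L'Hôpital's rule: differentiate numerator and denominator separately.
  f(x) = 4·x + 3   ⇒   f'(x) = 4
  g(x) = x   ⇒   g'(x) = 1
  lim(x→∞) f'(x)/g'(x) = lim(x→∞) (4)/(1)
  = 4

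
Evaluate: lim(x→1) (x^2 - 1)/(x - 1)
This is a standard limit.

Factor or rationalize the expression:
  lim(x→1) (x^2 - 1)/(x - 1) = 2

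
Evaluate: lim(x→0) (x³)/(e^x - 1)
This is a 0/0 indeterminate form.

Apply L'Hôpital's rule: differentiate numerator and denominator separately.
  f(x) = x^3   ⇒   f'(x) = 3·x^2
  g(x) = e^(x) - 1   ⇒   g'(x) = e^(x)
  lim(x→0) f'(x)/g'(x) = lim(x→0) (3·x^2)/(e^(x))
  = 0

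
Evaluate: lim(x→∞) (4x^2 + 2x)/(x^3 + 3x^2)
This is an ∞/∞ indeterminate form.

Apply L'Hôpital's rule: differentiate numerator and denominator separately.
  f(x) = 4·x^2 + 2·x   ⇒   f'(x) = 8·x + 2
  g(x) = x^3 + 3·x^2   ⇒   g'(x) = 3·x^2 + 6·x
  lim(x→∞) f'(x)/g'(x) = lim(x→∞) (8·x + 2)/(3·x^2 + 6·x)
  = 0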